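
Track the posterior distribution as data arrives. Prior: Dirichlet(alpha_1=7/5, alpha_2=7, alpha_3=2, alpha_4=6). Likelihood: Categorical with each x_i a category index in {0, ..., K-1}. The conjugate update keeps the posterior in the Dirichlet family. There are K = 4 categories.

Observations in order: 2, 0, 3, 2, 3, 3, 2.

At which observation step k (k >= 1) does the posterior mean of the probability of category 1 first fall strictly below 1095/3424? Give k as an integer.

k = 6

obs 1: x=2 → posterior Dirichlet(7/5, 7, 3, 6)
obs 2: x=0 → posterior Dirichlet(12/5, 7, 3, 6)
obs 3: x=3 → posterior Dirichlet(12/5, 7, 3, 7)
obs 4: x=2 → posterior Dirichlet(12/5, 7, 4, 7)
obs 5: x=3 → posterior Dirichlet(12/5, 7, 4, 8)
obs 6: x=3 → posterior Dirichlet(12/5, 7, 4, 9)
obs 7: x=2 → posterior Dirichlet(12/5, 7, 5, 9)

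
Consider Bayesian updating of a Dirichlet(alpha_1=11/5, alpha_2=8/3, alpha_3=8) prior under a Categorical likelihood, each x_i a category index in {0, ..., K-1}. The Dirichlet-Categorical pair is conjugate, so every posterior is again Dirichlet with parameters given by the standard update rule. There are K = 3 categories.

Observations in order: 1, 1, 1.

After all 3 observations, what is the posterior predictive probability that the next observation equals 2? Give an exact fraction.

obs 1: x=1 → posterior Dirichlet(11/5, 11/3, 8)
obs 2: x=1 → posterior Dirichlet(11/5, 14/3, 8)
obs 3: x=1 → posterior Dirichlet(11/5, 17/3, 8)

60/119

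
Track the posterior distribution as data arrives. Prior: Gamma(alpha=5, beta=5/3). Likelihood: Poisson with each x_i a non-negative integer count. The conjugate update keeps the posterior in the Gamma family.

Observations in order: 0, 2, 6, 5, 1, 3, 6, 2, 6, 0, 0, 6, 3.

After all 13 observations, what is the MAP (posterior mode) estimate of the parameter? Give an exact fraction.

obs 1: x=0 → posterior Gamma(5, 8/3)
obs 2: x=2 → posterior Gamma(7, 11/3)
obs 3: x=6 → posterior Gamma(13, 14/3)
obs 4: x=5 → posterior Gamma(18, 17/3)
obs 5: x=1 → posterior Gamma(19, 20/3)
obs 6: x=3 → posterior Gamma(22, 23/3)
obs 7: x=6 → posterior Gamma(28, 26/3)
obs 8: x=2 → posterior Gamma(30, 29/3)
obs 9: x=6 → posterior Gamma(36, 32/3)
obs 10: x=0 → posterior Gamma(36, 35/3)
obs 11: x=0 → posterior Gamma(36, 38/3)
obs 12: x=6 → posterior Gamma(42, 41/3)
obs 13: x=3 → posterior Gamma(45, 44/3)

3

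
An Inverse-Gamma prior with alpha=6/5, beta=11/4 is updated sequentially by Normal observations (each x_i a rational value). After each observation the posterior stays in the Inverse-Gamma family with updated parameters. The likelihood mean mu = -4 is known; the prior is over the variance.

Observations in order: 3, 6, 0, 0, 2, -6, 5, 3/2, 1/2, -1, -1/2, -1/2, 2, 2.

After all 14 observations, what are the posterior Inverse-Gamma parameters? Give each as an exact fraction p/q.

obs 1: x=3 → posterior Inverse-Gamma(17/10, 109/4)
obs 2: x=6 → posterior Inverse-Gamma(11/5, 309/4)
obs 3: x=0 → posterior Inverse-Gamma(27/10, 341/4)
obs 4: x=0 → posterior Inverse-Gamma(16/5, 373/4)
obs 5: x=2 → posterior Inverse-Gamma(37/10, 445/4)
obs 6: x=-6 → posterior Inverse-Gamma(21/5, 453/4)
obs 7: x=5 → posterior Inverse-Gamma(47/10, 615/4)
obs 8: x=3/2 → posterior Inverse-Gamma(26/5, 1351/8)
obs 9: x=1/2 → posterior Inverse-Gamma(57/10, 179)
obs 10: x=-1 → posterior Inverse-Gamma(31/5, 367/2)
obs 11: x=-1/2 → posterior Inverse-Gamma(67/10, 1517/8)
obs 12: x=-1/2 → posterior Inverse-Gamma(36/5, 783/4)
obs 13: x=2 → posterior Inverse-Gamma(77/10, 855/4)
obs 14: x=2 → posterior Inverse-Gamma(41/5, 927/4)

alpha=41/5, beta=927/4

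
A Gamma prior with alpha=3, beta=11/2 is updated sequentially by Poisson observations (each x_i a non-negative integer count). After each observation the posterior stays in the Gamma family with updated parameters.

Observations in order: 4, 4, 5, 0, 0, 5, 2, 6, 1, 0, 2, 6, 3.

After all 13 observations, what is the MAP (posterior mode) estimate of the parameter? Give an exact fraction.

obs 1: x=4 → posterior Gamma(7, 13/2)
obs 2: x=4 → posterior Gamma(11, 15/2)
obs 3: x=5 → posterior Gamma(16, 17/2)
obs 4: x=0 → posterior Gamma(16, 19/2)
obs 5: x=0 → posterior Gamma(16, 21/2)
obs 6: x=5 → posterior Gamma(21, 23/2)
obs 7: x=2 → posterior Gamma(23, 25/2)
obs 8: x=6 → posterior Gamma(29, 27/2)
obs 9: x=1 → posterior Gamma(30, 29/2)
obs 10: x=0 → posterior Gamma(30, 31/2)
obs 11: x=2 → posterior Gamma(32, 33/2)
obs 12: x=6 → posterior Gamma(38, 35/2)
obs 13: x=3 → posterior Gamma(41, 37/2)

80/37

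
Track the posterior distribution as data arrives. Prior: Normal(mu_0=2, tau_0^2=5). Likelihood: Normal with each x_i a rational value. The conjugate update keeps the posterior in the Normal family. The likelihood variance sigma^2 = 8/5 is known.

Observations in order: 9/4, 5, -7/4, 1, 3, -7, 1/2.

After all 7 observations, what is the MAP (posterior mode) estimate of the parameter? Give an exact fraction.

91/183

obs 1: x=9/4 → posterior Normal(289/132, 40/33)
obs 2: x=5 → posterior Normal(789/232, 20/29)
obs 3: x=-7/4 → posterior Normal(307/166, 40/83)
obs 4: x=1 → posterior Normal(119/72, 10/27)
obs 5: x=3 → posterior Normal(507/266, 40/133)
obs 6: x=-7 → posterior Normal(157/316, 20/79)
obs 7: x=1/2 → posterior Normal(91/183, 40/183)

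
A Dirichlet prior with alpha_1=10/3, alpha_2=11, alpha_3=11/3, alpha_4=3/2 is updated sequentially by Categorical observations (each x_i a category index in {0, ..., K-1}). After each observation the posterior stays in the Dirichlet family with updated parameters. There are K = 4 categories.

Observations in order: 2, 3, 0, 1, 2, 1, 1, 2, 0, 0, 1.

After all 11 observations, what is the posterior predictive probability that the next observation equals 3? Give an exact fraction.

5/61

obs 1: x=2 → posterior Dirichlet(10/3, 11, 14/3, 3/2)
obs 2: x=3 → posterior Dirichlet(10/3, 11, 14/3, 5/2)
obs 3: x=0 → posterior Dirichlet(13/3, 11, 14/3, 5/2)
obs 4: x=1 → posterior Dirichlet(13/3, 12, 14/3, 5/2)
obs 5: x=2 → posterior Dirichlet(13/3, 12, 17/3, 5/2)
obs 6: x=1 → posterior Dirichlet(13/3, 13, 17/3, 5/2)
obs 7: x=1 → posterior Dirichlet(13/3, 14, 17/3, 5/2)
obs 8: x=2 → posterior Dirichlet(13/3, 14, 20/3, 5/2)
obs 9: x=0 → posterior Dirichlet(16/3, 14, 20/3, 5/2)
obs 10: x=0 → posterior Dirichlet(19/3, 14, 20/3, 5/2)
obs 11: x=1 → posterior Dirichlet(19/3, 15, 20/3, 5/2)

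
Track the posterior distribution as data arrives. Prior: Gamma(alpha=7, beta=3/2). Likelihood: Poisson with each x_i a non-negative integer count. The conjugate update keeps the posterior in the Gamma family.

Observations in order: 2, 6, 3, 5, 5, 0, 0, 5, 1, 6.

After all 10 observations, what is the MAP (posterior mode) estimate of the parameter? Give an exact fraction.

obs 1: x=2 → posterior Gamma(9, 5/2)
obs 2: x=6 → posterior Gamma(15, 7/2)
obs 3: x=3 → posterior Gamma(18, 9/2)
obs 4: x=5 → posterior Gamma(23, 11/2)
obs 5: x=5 → posterior Gamma(28, 13/2)
obs 6: x=0 → posterior Gamma(28, 15/2)
obs 7: x=0 → posterior Gamma(28, 17/2)
obs 8: x=5 → posterior Gamma(33, 19/2)
obs 9: x=1 → posterior Gamma(34, 21/2)
obs 10: x=6 → posterior Gamma(40, 23/2)

78/23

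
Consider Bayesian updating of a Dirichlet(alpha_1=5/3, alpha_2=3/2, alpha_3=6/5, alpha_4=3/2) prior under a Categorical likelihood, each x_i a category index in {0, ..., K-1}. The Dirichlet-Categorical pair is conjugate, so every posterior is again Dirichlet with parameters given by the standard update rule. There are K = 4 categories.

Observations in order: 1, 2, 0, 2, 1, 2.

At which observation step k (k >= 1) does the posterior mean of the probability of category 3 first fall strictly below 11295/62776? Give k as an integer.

obs 1: x=1 → posterior Dirichlet(5/3, 5/2, 6/5, 3/2)
obs 2: x=2 → posterior Dirichlet(5/3, 5/2, 11/5, 3/2)
obs 3: x=0 → posterior Dirichlet(8/3, 5/2, 11/5, 3/2)
obs 4: x=2 → posterior Dirichlet(8/3, 5/2, 16/5, 3/2)
obs 5: x=1 → posterior Dirichlet(8/3, 7/2, 16/5, 3/2)
obs 6: x=2 → posterior Dirichlet(8/3, 7/2, 21/5, 3/2)

k = 3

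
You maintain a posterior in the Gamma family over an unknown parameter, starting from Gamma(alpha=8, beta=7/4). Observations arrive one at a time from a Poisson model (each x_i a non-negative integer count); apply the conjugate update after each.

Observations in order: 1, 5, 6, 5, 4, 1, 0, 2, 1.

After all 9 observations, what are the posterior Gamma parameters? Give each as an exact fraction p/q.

obs 1: x=1 → posterior Gamma(9, 11/4)
obs 2: x=5 → posterior Gamma(14, 15/4)
obs 3: x=6 → posterior Gamma(20, 19/4)
obs 4: x=5 → posterior Gamma(25, 23/4)
obs 5: x=4 → posterior Gamma(29, 27/4)
obs 6: x=1 → posterior Gamma(30, 31/4)
obs 7: x=0 → posterior Gamma(30, 35/4)
obs 8: x=2 → posterior Gamma(32, 39/4)
obs 9: x=1 → posterior Gamma(33, 43/4)

alpha=33, beta=43/4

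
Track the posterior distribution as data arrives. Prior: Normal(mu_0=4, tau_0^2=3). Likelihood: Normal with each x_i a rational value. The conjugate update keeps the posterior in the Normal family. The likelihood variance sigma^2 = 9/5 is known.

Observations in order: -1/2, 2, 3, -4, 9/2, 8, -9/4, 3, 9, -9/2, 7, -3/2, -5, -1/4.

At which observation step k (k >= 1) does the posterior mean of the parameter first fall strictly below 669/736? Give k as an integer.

k = 4

obs 1: x=-1/2 → posterior Normal(19/16, 9/8)
obs 2: x=2 → posterior Normal(3/2, 9/13)
obs 3: x=3 → posterior Normal(23/12, 1/2)
obs 4: x=-4 → posterior Normal(29/46, 9/23)
obs 5: x=9/2 → posterior Normal(37/28, 9/28)
obs 6: x=8 → posterior Normal(7/3, 3/11)
obs 7: x=-9/4 → posterior Normal(263/152, 9/38)
obs 8: x=3 → posterior Normal(323/172, 9/43)
obs 9: x=9 → posterior Normal(503/192, 3/16)
obs 10: x=-9/2 → posterior Normal(413/212, 9/53)
obs 11: x=7 → posterior Normal(553/232, 9/58)
obs 12: x=-3/2 → posterior Normal(523/252, 1/7)
obs 13: x=-5 → posterior Normal(423/272, 9/68)
obs 14: x=-1/4 → posterior Normal(209/146, 9/73)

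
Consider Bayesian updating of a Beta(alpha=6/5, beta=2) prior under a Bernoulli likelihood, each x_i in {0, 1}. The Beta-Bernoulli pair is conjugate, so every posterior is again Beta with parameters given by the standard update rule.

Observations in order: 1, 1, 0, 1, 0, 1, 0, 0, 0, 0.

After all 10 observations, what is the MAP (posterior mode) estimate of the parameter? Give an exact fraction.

3/8

obs 1: x=1 → posterior Beta(11/5, 2)
obs 2: x=1 → posterior Beta(16/5, 2)
obs 3: x=0 → posterior Beta(16/5, 3)
obs 4: x=1 → posterior Beta(21/5, 3)
obs 5: x=0 → posterior Beta(21/5, 4)
obs 6: x=1 → posterior Beta(26/5, 4)
obs 7: x=0 → posterior Beta(26/5, 5)
obs 8: x=0 → posterior Beta(26/5, 6)
obs 9: x=0 → posterior Beta(26/5, 7)
obs 10: x=0 → posterior Beta(26/5, 8)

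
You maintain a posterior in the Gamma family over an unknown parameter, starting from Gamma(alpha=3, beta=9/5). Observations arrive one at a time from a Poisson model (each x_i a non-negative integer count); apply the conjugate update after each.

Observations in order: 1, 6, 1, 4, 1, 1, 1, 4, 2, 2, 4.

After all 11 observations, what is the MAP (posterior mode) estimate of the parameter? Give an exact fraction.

obs 1: x=1 → posterior Gamma(4, 14/5)
obs 2: x=6 → posterior Gamma(10, 19/5)
obs 3: x=1 → posterior Gamma(11, 24/5)
obs 4: x=4 → posterior Gamma(15, 29/5)
obs 5: x=1 → posterior Gamma(16, 34/5)
obs 6: x=1 → posterior Gamma(17, 39/5)
obs 7: x=1 → posterior Gamma(18, 44/5)
obs 8: x=4 → posterior Gamma(22, 49/5)
obs 9: x=2 → posterior Gamma(24, 54/5)
obs 10: x=2 → posterior Gamma(26, 59/5)
obs 11: x=4 → posterior Gamma(30, 64/5)

145/64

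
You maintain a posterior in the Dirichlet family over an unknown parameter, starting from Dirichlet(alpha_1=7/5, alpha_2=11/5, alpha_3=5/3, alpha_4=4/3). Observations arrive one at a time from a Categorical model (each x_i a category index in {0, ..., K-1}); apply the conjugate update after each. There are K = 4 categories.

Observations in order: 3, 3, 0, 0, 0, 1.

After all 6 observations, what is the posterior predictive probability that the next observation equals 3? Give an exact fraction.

50/189

obs 1: x=3 → posterior Dirichlet(7/5, 11/5, 5/3, 7/3)
obs 2: x=3 → posterior Dirichlet(7/5, 11/5, 5/3, 10/3)
obs 3: x=0 → posterior Dirichlet(12/5, 11/5, 5/3, 10/3)
obs 4: x=0 → posterior Dirichlet(17/5, 11/5, 5/3, 10/3)
obs 5: x=0 → posterior Dirichlet(22/5, 11/5, 5/3, 10/3)
obs 6: x=1 → posterior Dirichlet(22/5, 16/5, 5/3, 10/3)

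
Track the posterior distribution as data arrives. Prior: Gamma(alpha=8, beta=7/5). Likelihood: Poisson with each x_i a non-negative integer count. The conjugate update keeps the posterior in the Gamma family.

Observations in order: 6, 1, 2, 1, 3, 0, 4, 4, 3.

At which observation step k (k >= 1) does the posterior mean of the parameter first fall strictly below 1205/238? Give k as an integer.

k = 2

obs 1: x=6 → posterior Gamma(14, 12/5)
obs 2: x=1 → posterior Gamma(15, 17/5)
obs 3: x=2 → posterior Gamma(17, 22/5)
obs 4: x=1 → posterior Gamma(18, 27/5)
obs 5: x=3 → posterior Gamma(21, 32/5)
obs 6: x=0 → posterior Gamma(21, 37/5)
obs 7: x=4 → posterior Gamma(25, 42/5)
obs 8: x=4 → posterior Gamma(29, 47/5)
obs 9: x=3 → posterior Gamma(32, 52/5)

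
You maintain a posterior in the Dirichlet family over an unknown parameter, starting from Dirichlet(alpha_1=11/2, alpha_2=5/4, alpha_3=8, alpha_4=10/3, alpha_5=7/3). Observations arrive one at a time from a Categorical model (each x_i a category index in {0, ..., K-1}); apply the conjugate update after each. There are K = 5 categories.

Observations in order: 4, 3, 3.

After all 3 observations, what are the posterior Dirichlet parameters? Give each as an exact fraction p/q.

obs 1: x=4 → posterior Dirichlet(11/2, 5/4, 8, 10/3, 10/3)
obs 2: x=3 → posterior Dirichlet(11/2, 5/4, 8, 13/3, 10/3)
obs 3: x=3 → posterior Dirichlet(11/2, 5/4, 8, 16/3, 10/3)

alpha_1=11/2, alpha_2=5/4, alpha_3=8, alpha_4=16/3, alpha_5=10/3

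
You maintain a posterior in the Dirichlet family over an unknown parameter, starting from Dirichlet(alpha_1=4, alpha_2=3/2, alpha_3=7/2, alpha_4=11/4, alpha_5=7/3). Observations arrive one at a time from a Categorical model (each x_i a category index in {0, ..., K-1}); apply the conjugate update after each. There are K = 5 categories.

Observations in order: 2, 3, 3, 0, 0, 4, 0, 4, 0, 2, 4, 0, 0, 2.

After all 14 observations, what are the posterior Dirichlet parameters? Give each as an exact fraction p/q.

obs 1: x=2 → posterior Dirichlet(4, 3/2, 9/2, 11/4, 7/3)
obs 2: x=3 → posterior Dirichlet(4, 3/2, 9/2, 15/4, 7/3)
obs 3: x=3 → posterior Dirichlet(4, 3/2, 9/2, 19/4, 7/3)
obs 4: x=0 → posterior Dirichlet(5, 3/2, 9/2, 19/4, 7/3)
obs 5: x=0 → posterior Dirichlet(6, 3/2, 9/2, 19/4, 7/3)
obs 6: x=4 → posterior Dirichlet(6, 3/2, 9/2, 19/4, 10/3)
obs 7: x=0 → posterior Dirichlet(7, 3/2, 9/2, 19/4, 10/3)
obs 8: x=4 → posterior Dirichlet(7, 3/2, 9/2, 19/4, 13/3)
obs 9: x=0 → posterior Dirichlet(8, 3/2, 9/2, 19/4, 13/3)
obs 10: x=2 → posterior Dirichlet(8, 3/2, 11/2, 19/4, 13/3)
obs 11: x=4 → posterior Dirichlet(8, 3/2, 11/2, 19/4, 16/3)
obs 12: x=0 → posterior Dirichlet(9, 3/2, 11/2, 19/4, 16/3)
obs 13: x=0 → posterior Dirichlet(10, 3/2, 11/2, 19/4, 16/3)
obs 14: x=2 → posterior Dirichlet(10, 3/2, 13/2, 19/4, 16/3)

alpha_1=10, alpha_2=3/2, alpha_3=13/2, alpha_4=19/4, alpha_5=16/3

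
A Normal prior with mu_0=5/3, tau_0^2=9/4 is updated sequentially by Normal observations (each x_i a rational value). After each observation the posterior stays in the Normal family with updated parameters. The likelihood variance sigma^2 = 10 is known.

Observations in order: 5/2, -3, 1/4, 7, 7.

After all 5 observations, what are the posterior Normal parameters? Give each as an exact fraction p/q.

mu_0=457/204, tau_0^2=18/17

obs 1: x=5/2 → posterior Normal(535/294, 90/49)
obs 2: x=-3 → posterior Normal(373/348, 45/29)
obs 3: x=1/4 → posterior Normal(773/804, 90/67)
obs 4: x=7 → posterior Normal(1529/912, 45/38)
obs 5: x=7 → posterior Normal(457/204, 18/17)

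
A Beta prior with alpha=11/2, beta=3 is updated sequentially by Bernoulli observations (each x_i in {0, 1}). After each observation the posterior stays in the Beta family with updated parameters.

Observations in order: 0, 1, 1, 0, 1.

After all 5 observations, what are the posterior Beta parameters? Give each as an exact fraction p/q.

alpha=17/2, beta=5

obs 1: x=0 → posterior Beta(11/2, 4)
obs 2: x=1 → posterior Beta(13/2, 4)
obs 3: x=1 → posterior Beta(15/2, 4)
obs 4: x=0 → posterior Beta(15/2, 5)
obs 5: x=1 → posterior Beta(17/2, 5)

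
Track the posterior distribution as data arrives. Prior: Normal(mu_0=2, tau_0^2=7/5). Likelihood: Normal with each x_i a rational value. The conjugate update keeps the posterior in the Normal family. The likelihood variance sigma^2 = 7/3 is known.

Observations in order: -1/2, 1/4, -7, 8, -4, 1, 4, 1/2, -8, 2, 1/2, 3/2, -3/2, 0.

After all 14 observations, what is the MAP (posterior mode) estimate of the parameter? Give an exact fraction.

1/188

obs 1: x=-1/2 → posterior Normal(17/16, 7/8)
obs 2: x=1/4 → posterior Normal(37/44, 7/11)
obs 3: x=-7 → posterior Normal(-47/56, 1/2)
obs 4: x=8 → posterior Normal(49/68, 7/17)
obs 5: x=-4 → posterior Normal(1/80, 7/20)
obs 6: x=1 → posterior Normal(13/92, 7/23)
obs 7: x=4 → posterior Normal(61/104, 7/26)
obs 8: x=1/2 → posterior Normal(67/116, 7/29)
obs 9: x=-8 → posterior Normal(-29/128, 7/32)
obs 10: x=2 → posterior Normal(-1/28, 1/5)
obs 11: x=1/2 → posterior Normal(1/152, 7/38)
obs 12: x=3/2 → posterior Normal(19/164, 7/41)
obs 13: x=-3/2 → posterior Normal(1/176, 7/44)
obs 14: x=0 → posterior Normal(1/188, 7/47)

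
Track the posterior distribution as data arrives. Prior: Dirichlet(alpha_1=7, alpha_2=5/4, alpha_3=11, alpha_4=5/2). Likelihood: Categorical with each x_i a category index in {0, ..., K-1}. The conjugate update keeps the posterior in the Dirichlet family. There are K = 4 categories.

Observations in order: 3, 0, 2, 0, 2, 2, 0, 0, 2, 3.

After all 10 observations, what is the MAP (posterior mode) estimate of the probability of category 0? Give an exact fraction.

40/111

obs 1: x=3 → posterior Dirichlet(7, 5/4, 11, 7/2)
obs 2: x=0 → posterior Dirichlet(8, 5/4, 11, 7/2)
obs 3: x=2 → posterior Dirichlet(8, 5/4, 12, 7/2)
obs 4: x=0 → posterior Dirichlet(9, 5/4, 12, 7/2)
obs 5: x=2 → posterior Dirichlet(9, 5/4, 13, 7/2)
obs 6: x=2 → posterior Dirichlet(9, 5/4, 14, 7/2)
obs 7: x=0 → posterior Dirichlet(10, 5/4, 14, 7/2)
obs 8: x=0 → posterior Dirichlet(11, 5/4, 14, 7/2)
obs 9: x=2 → posterior Dirichlet(11, 5/4, 15, 7/2)
obs 10: x=3 → posterior Dirichlet(11, 5/4, 15, 9/2)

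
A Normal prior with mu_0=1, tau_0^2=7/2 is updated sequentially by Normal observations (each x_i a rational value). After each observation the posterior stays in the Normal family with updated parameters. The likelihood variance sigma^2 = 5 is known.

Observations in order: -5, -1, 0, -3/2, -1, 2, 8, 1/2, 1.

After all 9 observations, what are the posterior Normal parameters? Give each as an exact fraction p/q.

obs 1: x=-5 → posterior Normal(-25/17, 35/17)
obs 2: x=-1 → posterior Normal(-4/3, 35/24)
obs 3: x=0 → posterior Normal(-32/31, 35/31)
obs 4: x=-3/2 → posterior Normal(-85/76, 35/38)
obs 5: x=-1 → posterior Normal(-11/10, 7/9)
obs 6: x=2 → posterior Normal(-71/104, 35/52)
obs 7: x=8 → posterior Normal(41/118, 35/59)
obs 8: x=1/2 → posterior Normal(4/11, 35/66)
obs 9: x=1 → posterior Normal(31/73, 35/73)

mu_0=31/73, tau_0^2=35/73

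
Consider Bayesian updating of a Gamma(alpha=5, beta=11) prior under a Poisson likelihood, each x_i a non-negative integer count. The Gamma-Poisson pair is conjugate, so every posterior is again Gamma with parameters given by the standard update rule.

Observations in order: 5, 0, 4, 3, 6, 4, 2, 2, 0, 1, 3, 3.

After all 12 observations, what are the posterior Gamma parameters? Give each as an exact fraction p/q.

obs 1: x=5 → posterior Gamma(10, 12)
obs 2: x=0 → posterior Gamma(10, 13)
obs 3: x=4 → posterior Gamma(14, 14)
obs 4: x=3 → posterior Gamma(17, 15)
obs 5: x=6 → posterior Gamma(23, 16)
obs 6: x=4 → posterior Gamma(27, 17)
obs 7: x=2 → posterior Gamma(29, 18)
obs 8: x=2 → posterior Gamma(31, 19)
obs 9: x=0 → posterior Gamma(31, 20)
obs 10: x=1 → posterior Gamma(32, 21)
obs 11: x=3 → posterior Gamma(35, 22)
obs 12: x=3 → posterior Gamma(38, 23)

alpha=38, beta=23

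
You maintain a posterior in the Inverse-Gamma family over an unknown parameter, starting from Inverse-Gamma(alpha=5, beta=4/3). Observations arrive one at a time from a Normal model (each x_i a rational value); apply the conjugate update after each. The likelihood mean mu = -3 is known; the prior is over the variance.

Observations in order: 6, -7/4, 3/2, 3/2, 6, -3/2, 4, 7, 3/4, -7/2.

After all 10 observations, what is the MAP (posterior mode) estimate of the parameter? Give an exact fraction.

obs 1: x=6 → posterior Inverse-Gamma(11/2, 251/6)
obs 2: x=-7/4 → posterior Inverse-Gamma(6, 4091/96)
obs 3: x=3/2 → posterior Inverse-Gamma(13/2, 5063/96)
obs 4: x=3/2 → posterior Inverse-Gamma(7, 6035/96)
obs 5: x=6 → posterior Inverse-Gamma(15/2, 9923/96)
obs 6: x=-3/2 → posterior Inverse-Gamma(8, 10031/96)
obs 7: x=4 → posterior Inverse-Gamma(17/2, 12383/96)
obs 8: x=7 → posterior Inverse-Gamma(9, 17183/96)
obs 9: x=3/4 → posterior Inverse-Gamma(19/2, 8929/48)
obs 10: x=-7/2 → posterior Inverse-Gamma(10, 8935/48)

8935/528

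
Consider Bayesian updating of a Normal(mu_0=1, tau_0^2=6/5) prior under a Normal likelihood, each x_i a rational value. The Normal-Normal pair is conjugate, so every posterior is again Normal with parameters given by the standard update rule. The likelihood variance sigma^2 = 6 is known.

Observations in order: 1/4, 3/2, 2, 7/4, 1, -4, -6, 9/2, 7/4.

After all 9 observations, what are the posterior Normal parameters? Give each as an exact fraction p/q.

mu_0=31/56, tau_0^2=3/7

obs 1: x=1/4 → posterior Normal(7/8, 1)
obs 2: x=3/2 → posterior Normal(27/28, 6/7)
obs 3: x=2 → posterior Normal(35/32, 3/4)
obs 4: x=7/4 → posterior Normal(7/6, 2/3)
obs 5: x=1 → posterior Normal(23/20, 3/5)
obs 6: x=-4 → posterior Normal(15/22, 6/11)
obs 7: x=-6 → posterior Normal(1/8, 1/2)
obs 8: x=9/2 → posterior Normal(6/13, 6/13)
obs 9: x=7/4 → posterior Normal(31/56, 3/7)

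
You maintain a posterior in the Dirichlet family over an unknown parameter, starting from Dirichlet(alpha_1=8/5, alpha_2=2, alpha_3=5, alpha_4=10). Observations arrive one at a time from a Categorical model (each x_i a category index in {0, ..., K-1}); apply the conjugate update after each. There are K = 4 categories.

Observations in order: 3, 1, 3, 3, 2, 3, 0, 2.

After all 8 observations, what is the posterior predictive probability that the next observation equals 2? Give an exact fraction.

5/19

obs 1: x=3 → posterior Dirichlet(8/5, 2, 5, 11)
obs 2: x=1 → posterior Dirichlet(8/5, 3, 5, 11)
obs 3: x=3 → posterior Dirichlet(8/5, 3, 5, 12)
obs 4: x=3 → posterior Dirichlet(8/5, 3, 5, 13)
obs 5: x=2 → posterior Dirichlet(8/5, 3, 6, 13)
obs 6: x=3 → posterior Dirichlet(8/5, 3, 6, 14)
obs 7: x=0 → posterior Dirichlet(13/5, 3, 6, 14)
obs 8: x=2 → posterior Dirichlet(13/5, 3, 7, 14)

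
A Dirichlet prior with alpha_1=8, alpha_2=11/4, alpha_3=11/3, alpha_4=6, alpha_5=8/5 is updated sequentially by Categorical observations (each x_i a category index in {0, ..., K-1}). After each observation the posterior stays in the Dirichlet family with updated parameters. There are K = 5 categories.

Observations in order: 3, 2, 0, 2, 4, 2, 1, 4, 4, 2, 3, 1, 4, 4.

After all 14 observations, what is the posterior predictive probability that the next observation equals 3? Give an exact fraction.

480/2161

obs 1: x=3 → posterior Dirichlet(8, 11/4, 11/3, 7, 8/5)
obs 2: x=2 → posterior Dirichlet(8, 11/4, 14/3, 7, 8/5)
obs 3: x=0 → posterior Dirichlet(9, 11/4, 14/3, 7, 8/5)
obs 4: x=2 → posterior Dirichlet(9, 11/4, 17/3, 7, 8/5)
obs 5: x=4 → posterior Dirichlet(9, 11/4, 17/3, 7, 13/5)
obs 6: x=2 → posterior Dirichlet(9, 11/4, 20/3, 7, 13/5)
obs 7: x=1 → posterior Dirichlet(9, 15/4, 20/3, 7, 13/5)
obs 8: x=4 → posterior Dirichlet(9, 15/4, 20/3, 7, 18/5)
obs 9: x=4 → posterior Dirichlet(9, 15/4, 20/3, 7, 23/5)
obs 10: x=2 → posterior Dirichlet(9, 15/4, 23/3, 7, 23/5)
obs 11: x=3 → posterior Dirichlet(9, 15/4, 23/3, 8, 23/5)
obs 12: x=1 → posterior Dirichlet(9, 19/4, 23/3, 8, 23/5)
obs 13: x=4 → posterior Dirichlet(9, 19/4, 23/3, 8, 28/5)
obs 14: x=4 → posterior Dirichlet(9, 19/4, 23/3, 8, 33/5)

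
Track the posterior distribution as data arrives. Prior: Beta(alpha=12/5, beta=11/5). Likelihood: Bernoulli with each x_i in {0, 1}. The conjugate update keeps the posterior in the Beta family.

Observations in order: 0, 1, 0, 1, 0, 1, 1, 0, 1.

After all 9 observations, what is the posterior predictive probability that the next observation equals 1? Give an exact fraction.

37/68

obs 1: x=0 → posterior Beta(12/5, 16/5)
obs 2: x=1 → posterior Beta(17/5, 16/5)
obs 3: x=0 → posterior Beta(17/5, 21/5)
obs 4: x=1 → posterior Beta(22/5, 21/5)
obs 5: x=0 → posterior Beta(22/5, 26/5)
obs 6: x=1 → posterior Beta(27/5, 26/5)
obs 7: x=1 → posterior Beta(32/5, 26/5)
obs 8: x=0 → posterior Beta(32/5, 31/5)
obs 9: x=1 → posterior Beta(37/5, 31/5)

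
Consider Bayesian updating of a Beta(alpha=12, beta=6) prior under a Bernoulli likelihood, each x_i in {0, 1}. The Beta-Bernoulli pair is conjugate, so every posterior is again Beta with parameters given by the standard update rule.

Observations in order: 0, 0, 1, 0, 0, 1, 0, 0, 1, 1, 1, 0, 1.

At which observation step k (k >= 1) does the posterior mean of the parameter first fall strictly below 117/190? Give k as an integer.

k = 2

obs 1: x=0 → posterior Beta(12, 7)
obs 2: x=0 → posterior Beta(12, 8)
obs 3: x=1 → posterior Beta(13, 8)
obs 4: x=0 → posterior Beta(13, 9)
obs 5: x=0 → posterior Beta(13, 10)
obs 6: x=1 → posterior Beta(14, 10)
obs 7: x=0 → posterior Beta(14, 11)
obs 8: x=0 → posterior Beta(14, 12)
obs 9: x=1 → posterior Beta(15, 12)
obs 10: x=1 → posterior Beta(16, 12)
obs 11: x=1 → posterior Beta(17, 12)
obs 12: x=0 → posterior Beta(17, 13)
obs 13: x=1 → posterior Beta(18, 13)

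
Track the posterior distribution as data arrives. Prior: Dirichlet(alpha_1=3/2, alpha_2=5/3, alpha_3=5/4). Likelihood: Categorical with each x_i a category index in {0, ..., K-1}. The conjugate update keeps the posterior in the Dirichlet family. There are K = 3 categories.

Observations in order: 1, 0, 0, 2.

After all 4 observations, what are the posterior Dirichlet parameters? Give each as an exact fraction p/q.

obs 1: x=1 → posterior Dirichlet(3/2, 8/3, 5/4)
obs 2: x=0 → posterior Dirichlet(5/2, 8/3, 5/4)
obs 3: x=0 → posterior Dirichlet(7/2, 8/3, 5/4)
obs 4: x=2 → posterior Dirichlet(7/2, 8/3, 9/4)

alpha_1=7/2, alpha_2=8/3, alpha_3=9/4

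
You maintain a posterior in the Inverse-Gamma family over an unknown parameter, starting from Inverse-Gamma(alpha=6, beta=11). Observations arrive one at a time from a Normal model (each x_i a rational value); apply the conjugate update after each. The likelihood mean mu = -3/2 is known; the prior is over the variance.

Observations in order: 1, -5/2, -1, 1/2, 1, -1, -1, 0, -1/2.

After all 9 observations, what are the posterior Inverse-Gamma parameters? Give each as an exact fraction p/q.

alpha=21/2, beta=87/4

obs 1: x=1 → posterior Inverse-Gamma(13/2, 113/8)
obs 2: x=-5/2 → posterior Inverse-Gamma(7, 117/8)
obs 3: x=-1 → posterior Inverse-Gamma(15/2, 59/4)
obs 4: x=1/2 → posterior Inverse-Gamma(8, 67/4)
obs 5: x=1 → posterior Inverse-Gamma(17/2, 159/8)
obs 6: x=-1 → posterior Inverse-Gamma(9, 20)
obs 7: x=-1 → posterior Inverse-Gamma(19/2, 161/8)
obs 8: x=0 → posterior Inverse-Gamma(10, 85/4)
obs 9: x=-1/2 → posterior Inverse-Gamma(21/2, 87/4)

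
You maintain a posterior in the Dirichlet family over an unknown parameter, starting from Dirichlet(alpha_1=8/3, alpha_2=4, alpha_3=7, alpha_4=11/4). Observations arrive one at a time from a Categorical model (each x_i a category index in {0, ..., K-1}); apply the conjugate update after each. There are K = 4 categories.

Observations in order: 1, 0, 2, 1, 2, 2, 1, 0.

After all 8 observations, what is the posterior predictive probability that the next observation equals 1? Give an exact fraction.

84/293

obs 1: x=1 → posterior Dirichlet(8/3, 5, 7, 11/4)
obs 2: x=0 → posterior Dirichlet(11/3, 5, 7, 11/4)
obs 3: x=2 → posterior Dirichlet(11/3, 5, 8, 11/4)
obs 4: x=1 → posterior Dirichlet(11/3, 6, 8, 11/4)
obs 5: x=2 → posterior Dirichlet(11/3, 6, 9, 11/4)
obs 6: x=2 → posterior Dirichlet(11/3, 6, 10, 11/4)
obs 7: x=1 → posterior Dirichlet(11/3, 7, 10, 11/4)
obs 8: x=0 → posterior Dirichlet(14/3, 7, 10, 11/4)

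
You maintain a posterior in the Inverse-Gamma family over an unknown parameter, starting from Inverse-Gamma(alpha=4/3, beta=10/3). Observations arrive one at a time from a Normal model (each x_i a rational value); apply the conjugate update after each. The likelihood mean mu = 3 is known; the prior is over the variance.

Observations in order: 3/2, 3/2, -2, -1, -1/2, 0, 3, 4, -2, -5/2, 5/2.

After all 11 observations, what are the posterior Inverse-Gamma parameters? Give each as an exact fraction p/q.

obs 1: x=3/2 → posterior Inverse-Gamma(11/6, 107/24)
obs 2: x=3/2 → posterior Inverse-Gamma(7/3, 67/12)
obs 3: x=-2 → posterior Inverse-Gamma(17/6, 217/12)
obs 4: x=-1 → posterior Inverse-Gamma(10/3, 313/12)
obs 5: x=-1/2 → posterior Inverse-Gamma(23/6, 773/24)
obs 6: x=0 → posterior Inverse-Gamma(13/3, 881/24)
obs 7: x=3 → posterior Inverse-Gamma(29/6, 881/24)
obs 8: x=4 → posterior Inverse-Gamma(16/3, 893/24)
obs 9: x=-2 → posterior Inverse-Gamma(35/6, 1193/24)
obs 10: x=-5/2 → posterior Inverse-Gamma(19/3, 389/6)
obs 11: x=5/2 → posterior Inverse-Gamma(41/6, 1559/24)

alpha=41/6, beta=1559/24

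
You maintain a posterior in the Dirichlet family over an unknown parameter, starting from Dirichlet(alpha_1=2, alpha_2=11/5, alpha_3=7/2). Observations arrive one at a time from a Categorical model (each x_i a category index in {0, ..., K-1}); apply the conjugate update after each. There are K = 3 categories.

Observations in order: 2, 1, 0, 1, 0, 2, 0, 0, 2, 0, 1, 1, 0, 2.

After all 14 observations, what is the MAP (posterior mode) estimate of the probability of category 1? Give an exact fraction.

52/187

obs 1: x=2 → posterior Dirichlet(2, 11/5, 9/2)
obs 2: x=1 → posterior Dirichlet(2, 16/5, 9/2)
obs 3: x=0 → posterior Dirichlet(3, 16/5, 9/2)
obs 4: x=1 → posterior Dirichlet(3, 21/5, 9/2)
obs 5: x=0 → posterior Dirichlet(4, 21/5, 9/2)
obs 6: x=2 → posterior Dirichlet(4, 21/5, 11/2)
obs 7: x=0 → posterior Dirichlet(5, 21/5, 11/2)
obs 8: x=0 → posterior Dirichlet(6, 21/5, 11/2)
obs 9: x=2 → posterior Dirichlet(6, 21/5, 13/2)
obs 10: x=0 → posterior Dirichlet(7, 21/5, 13/2)
obs 11: x=1 → posterior Dirichlet(7, 26/5, 13/2)
obs 12: x=1 → posterior Dirichlet(7, 31/5, 13/2)
obs 13: x=0 → posterior Dirichlet(8, 31/5, 13/2)
obs 14: x=2 → posterior Dirichlet(8, 31/5, 15/2)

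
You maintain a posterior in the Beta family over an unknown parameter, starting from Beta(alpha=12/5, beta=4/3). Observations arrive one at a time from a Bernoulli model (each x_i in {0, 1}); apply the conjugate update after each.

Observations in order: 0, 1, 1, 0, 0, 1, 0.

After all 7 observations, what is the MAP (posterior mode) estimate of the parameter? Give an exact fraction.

obs 1: x=0 → posterior Beta(12/5, 7/3)
obs 2: x=1 → posterior Beta(17/5, 7/3)
obs 3: x=1 → posterior Beta(22/5, 7/3)
obs 4: x=0 → posterior Beta(22/5, 10/3)
obs 5: x=0 → posterior Beta(22/5, 13/3)
obs 6: x=1 → posterior Beta(27/5, 13/3)
obs 7: x=0 → posterior Beta(27/5, 16/3)

66/131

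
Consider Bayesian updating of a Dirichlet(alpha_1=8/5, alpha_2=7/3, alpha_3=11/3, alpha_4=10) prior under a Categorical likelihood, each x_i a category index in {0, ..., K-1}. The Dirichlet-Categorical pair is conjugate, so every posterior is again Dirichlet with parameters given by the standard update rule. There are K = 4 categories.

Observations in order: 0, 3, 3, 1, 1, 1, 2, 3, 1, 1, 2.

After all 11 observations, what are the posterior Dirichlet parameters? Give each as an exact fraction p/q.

obs 1: x=0 → posterior Dirichlet(13/5, 7/3, 11/3, 10)
obs 2: x=3 → posterior Dirichlet(13/5, 7/3, 11/3, 11)
obs 3: x=3 → posterior Dirichlet(13/5, 7/3, 11/3, 12)
obs 4: x=1 → posterior Dirichlet(13/5, 10/3, 11/3, 12)
obs 5: x=1 → posterior Dirichlet(13/5, 13/3, 11/3, 12)
obs 6: x=1 → posterior Dirichlet(13/5, 16/3, 11/3, 12)
obs 7: x=2 → posterior Dirichlet(13/5, 16/3, 14/3, 12)
obs 8: x=3 → posterior Dirichlet(13/5, 16/3, 14/3, 13)
obs 9: x=1 → posterior Dirichlet(13/5, 19/3, 14/3, 13)
obs 10: x=1 → posterior Dirichlet(13/5, 22/3, 14/3, 13)
obs 11: x=2 → posterior Dirichlet(13/5, 22/3, 17/3, 13)

alpha_1=13/5, alpha_2=22/3, alpha_3=17/3, alpha_4=13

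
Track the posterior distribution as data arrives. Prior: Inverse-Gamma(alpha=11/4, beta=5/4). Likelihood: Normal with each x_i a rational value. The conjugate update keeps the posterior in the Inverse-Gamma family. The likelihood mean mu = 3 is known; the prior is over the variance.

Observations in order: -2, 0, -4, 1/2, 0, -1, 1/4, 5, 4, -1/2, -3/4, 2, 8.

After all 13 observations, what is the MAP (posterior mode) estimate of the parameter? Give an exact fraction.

obs 1: x=-2 → posterior Inverse-Gamma(13/4, 55/4)
obs 2: x=0 → posterior Inverse-Gamma(15/4, 73/4)
obs 3: x=-4 → posterior Inverse-Gamma(17/4, 171/4)
obs 4: x=1/2 → posterior Inverse-Gamma(19/4, 367/8)
obs 5: x=0 → posterior Inverse-Gamma(21/4, 403/8)
obs 6: x=-1 → posterior Inverse-Gamma(23/4, 467/8)
obs 7: x=1/4 → posterior Inverse-Gamma(25/4, 1989/32)
obs 8: x=5 → posterior Inverse-Gamma(27/4, 2053/32)
obs 9: x=4 → posterior Inverse-Gamma(29/4, 2069/32)
obs 10: x=-1/2 → posterior Inverse-Gamma(31/4, 2265/32)
obs 11: x=-3/4 → posterior Inverse-Gamma(33/4, 1245/16)
obs 12: x=2 → posterior Inverse-Gamma(35/4, 1253/16)
obs 13: x=8 → posterior Inverse-Gamma(37/4, 1453/16)

1453/164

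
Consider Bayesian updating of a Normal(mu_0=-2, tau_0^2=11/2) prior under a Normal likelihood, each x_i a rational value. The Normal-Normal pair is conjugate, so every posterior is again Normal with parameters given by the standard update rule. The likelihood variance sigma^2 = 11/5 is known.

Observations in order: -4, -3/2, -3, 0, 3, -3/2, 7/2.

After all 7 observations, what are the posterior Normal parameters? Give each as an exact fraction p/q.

mu_0=-43/74, tau_0^2=11/37

obs 1: x=-4 → posterior Normal(-24/7, 11/7)
obs 2: x=-3/2 → posterior Normal(-21/8, 11/12)
obs 3: x=-3 → posterior Normal(-93/34, 11/17)
obs 4: x=0 → posterior Normal(-93/44, 1/2)
obs 5: x=3 → posterior Normal(-7/6, 11/27)
obs 6: x=-3/2 → posterior Normal(-39/32, 11/32)
obs 7: x=7/2 → posterior Normal(-43/74, 11/37)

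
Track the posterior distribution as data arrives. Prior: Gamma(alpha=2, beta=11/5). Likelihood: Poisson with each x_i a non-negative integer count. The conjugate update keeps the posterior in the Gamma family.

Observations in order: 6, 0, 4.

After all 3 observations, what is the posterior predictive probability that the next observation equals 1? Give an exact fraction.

5725737399700930560/24417546297445042591

obs 1: x=6 → posterior Gamma(8, 16/5)
obs 2: x=0 → posterior Gamma(8, 21/5)
obs 3: x=4 → posterior Gamma(12, 26/5)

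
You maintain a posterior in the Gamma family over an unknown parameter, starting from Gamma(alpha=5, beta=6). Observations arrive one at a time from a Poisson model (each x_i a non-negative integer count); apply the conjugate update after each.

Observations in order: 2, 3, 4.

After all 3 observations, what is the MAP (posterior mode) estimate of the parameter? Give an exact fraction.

13/9

obs 1: x=2 → posterior Gamma(7, 7)
obs 2: x=3 → posterior Gamma(10, 8)
obs 3: x=4 → posterior Gamma(14, 9)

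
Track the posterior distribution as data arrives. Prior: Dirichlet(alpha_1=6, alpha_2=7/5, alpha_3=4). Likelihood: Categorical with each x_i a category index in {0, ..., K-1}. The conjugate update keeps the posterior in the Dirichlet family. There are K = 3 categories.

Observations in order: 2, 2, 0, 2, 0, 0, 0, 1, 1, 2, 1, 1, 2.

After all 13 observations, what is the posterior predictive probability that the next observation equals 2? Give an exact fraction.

45/122

obs 1: x=2 → posterior Dirichlet(6, 7/5, 5)
obs 2: x=2 → posterior Dirichlet(6, 7/5, 6)
obs 3: x=0 → posterior Dirichlet(7, 7/5, 6)
obs 4: x=2 → posterior Dirichlet(7, 7/5, 7)
obs 5: x=0 → posterior Dirichlet(8, 7/5, 7)
obs 6: x=0 → posterior Dirichlet(9, 7/5, 7)
obs 7: x=0 → posterior Dirichlet(10, 7/5, 7)
obs 8: x=1 → posterior Dirichlet(10, 12/5, 7)
obs 9: x=1 → posterior Dirichlet(10, 17/5, 7)
obs 10: x=2 → posterior Dirichlet(10, 17/5, 8)
obs 11: x=1 → posterior Dirichlet(10, 22/5, 8)
obs 12: x=1 → posterior Dirichlet(10, 27/5, 8)
obs 13: x=2 → posterior Dirichlet(10, 27/5, 9)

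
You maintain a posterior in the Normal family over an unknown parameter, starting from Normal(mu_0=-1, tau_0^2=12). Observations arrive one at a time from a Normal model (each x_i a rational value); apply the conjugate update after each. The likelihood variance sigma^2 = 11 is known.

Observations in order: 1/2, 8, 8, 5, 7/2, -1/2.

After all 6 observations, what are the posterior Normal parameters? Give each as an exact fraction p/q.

mu_0=283/83, tau_0^2=132/83

obs 1: x=1/2 → posterior Normal(-5/23, 132/23)
obs 2: x=8 → posterior Normal(13/5, 132/35)
obs 3: x=8 → posterior Normal(187/47, 132/47)
obs 4: x=5 → posterior Normal(247/59, 132/59)
obs 5: x=7/2 → posterior Normal(289/71, 132/71)
obs 6: x=-1/2 → posterior Normal(283/83, 132/83)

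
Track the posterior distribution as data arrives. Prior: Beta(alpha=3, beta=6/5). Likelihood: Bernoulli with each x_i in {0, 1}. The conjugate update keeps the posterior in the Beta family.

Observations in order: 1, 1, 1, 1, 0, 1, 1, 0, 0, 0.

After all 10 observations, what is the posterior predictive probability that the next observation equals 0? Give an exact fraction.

26/71

obs 1: x=1 → posterior Beta(4, 6/5)
obs 2: x=1 → posterior Beta(5, 6/5)
obs 3: x=1 → posterior Beta(6, 6/5)
obs 4: x=1 → posterior Beta(7, 6/5)
obs 5: x=0 → posterior Beta(7, 11/5)
obs 6: x=1 → posterior Beta(8, 11/5)
obs 7: x=1 → posterior Beta(9, 11/5)
obs 8: x=0 → posterior Beta(9, 16/5)
obs 9: x=0 → posterior Beta(9, 21/5)
obs 10: x=0 → posterior Beta(9, 26/5)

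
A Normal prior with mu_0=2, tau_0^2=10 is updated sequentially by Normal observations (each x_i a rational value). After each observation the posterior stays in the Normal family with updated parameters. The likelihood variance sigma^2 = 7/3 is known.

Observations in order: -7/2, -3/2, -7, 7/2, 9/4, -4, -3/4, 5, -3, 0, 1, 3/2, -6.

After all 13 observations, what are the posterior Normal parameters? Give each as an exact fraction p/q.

obs 1: x=-7/2 → posterior Normal(-91/37, 70/37)
obs 2: x=-3/2 → posterior Normal(-136/67, 70/67)
obs 3: x=-7 → posterior Normal(-346/97, 70/97)
obs 4: x=7/2 → posterior Normal(-241/127, 70/127)
obs 5: x=9/4 → posterior Normal(-347/314, 70/157)
obs 6: x=-4 → posterior Normal(-587/374, 70/187)
obs 7: x=-3/4 → posterior Normal(-316/217, 10/31)
obs 8: x=5 → posterior Normal(-166/247, 70/247)
obs 9: x=-3 → posterior Normal(-256/277, 70/277)
obs 10: x=0 → posterior Normal(-256/307, 70/307)
obs 11: x=1 → posterior Normal(-226/337, 70/337)
obs 12: x=3/2 → posterior Normal(-181/367, 70/367)
obs 13: x=-6 → posterior Normal(-361/397, 70/397)

mu_0=-361/397, tau_0^2=70/397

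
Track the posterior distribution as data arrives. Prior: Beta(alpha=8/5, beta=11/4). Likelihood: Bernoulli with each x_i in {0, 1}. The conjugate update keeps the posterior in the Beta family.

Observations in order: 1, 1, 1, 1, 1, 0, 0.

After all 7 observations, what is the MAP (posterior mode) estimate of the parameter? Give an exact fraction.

112/187

obs 1: x=1 → posterior Beta(13/5, 11/4)
obs 2: x=1 → posterior Beta(18/5, 11/4)
obs 3: x=1 → posterior Beta(23/5, 11/4)
obs 4: x=1 → posterior Beta(28/5, 11/4)
obs 5: x=1 → posterior Beta(33/5, 11/4)
obs 6: x=0 → posterior Beta(33/5, 15/4)
obs 7: x=0 → posterior Beta(33/5, 19/4)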